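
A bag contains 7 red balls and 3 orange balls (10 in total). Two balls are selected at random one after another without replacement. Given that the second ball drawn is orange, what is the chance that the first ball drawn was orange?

P(first=orange and the second ball drawn is orange) = (3/10)·(2/9) = 1/15.
P(the second ball drawn is orange) = Σ over first color = 7/30 + 1/15 = 3/10.
By Bayes, P(first=orange | the second ball drawn is orange) = 1/15 / 3/10 = 2/9 ≈ 0.2222.

2/9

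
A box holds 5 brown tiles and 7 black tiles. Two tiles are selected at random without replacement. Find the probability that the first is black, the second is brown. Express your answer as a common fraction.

Multiply the conditional probability of each draw in order, without replacement, so each draw removes one from its color and from the total.
P = (7/12) · (5/11) = 35/132 ≈ 0.2652.

35/132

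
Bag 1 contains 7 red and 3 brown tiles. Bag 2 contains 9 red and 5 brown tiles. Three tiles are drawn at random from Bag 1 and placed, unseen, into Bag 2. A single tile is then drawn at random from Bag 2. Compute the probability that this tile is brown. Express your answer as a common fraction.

59/170

Condition on how many of the transferred tiles are brown (from Bag 1: 3 brown of 10; then Bag 2 has 17 total).
  0 brown: C(3,0)C(7,3)/C(10,3) = 7/24; then P = 5/17
  1 brown: C(3,1)C(7,2)/C(10,3) = 21/40; then P = 6/17
  2 brown: C(3,2)C(7,1)/C(10,3) = 7/40; then P = 7/17
  3 brown: C(3,3)C(7,0)/C(10,3) = 1/120; then P = 8/17
P(brown from Bag 2) = 59/170 ≈ 0.3471.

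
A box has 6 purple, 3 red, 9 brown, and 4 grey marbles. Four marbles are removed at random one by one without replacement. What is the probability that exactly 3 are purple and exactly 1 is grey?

16/1463

Unordered draws without replacement: count favorable combinations over C(22,4).
Favorable = C(6,3) · C(3,0) · C(9,0) · C(4,1) = 80; total = C(22,4) = 7315.
P = 80/7315 = 16/1463 ≈ 0.0109.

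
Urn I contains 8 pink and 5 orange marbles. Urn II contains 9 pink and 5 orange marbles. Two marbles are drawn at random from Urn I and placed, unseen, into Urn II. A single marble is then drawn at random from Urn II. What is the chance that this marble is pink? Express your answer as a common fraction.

Condition on how many of the transferred marbles are pink (from Urn I: 8 pink of 13; then Urn II has 16 total).
  0 pink: C(8,0)C(5,2)/C(13,2) = 5/39; then P = 9/16
  1 pink: C(8,1)C(5,1)/C(13,2) = 20/39; then P = 10/16
  2 pink: C(8,2)C(5,0)/C(13,2) = 14/39; then P = 11/16
P(pink from Urn II) = 133/208 ≈ 0.6394.

133/208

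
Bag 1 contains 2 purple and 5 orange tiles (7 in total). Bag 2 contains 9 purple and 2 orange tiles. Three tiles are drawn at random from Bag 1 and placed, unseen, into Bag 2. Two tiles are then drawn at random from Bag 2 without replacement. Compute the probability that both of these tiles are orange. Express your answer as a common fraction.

Condition on how many of the transferred tiles are orange (from Bag 1: 5 orange of 7; then Bag 2 has 14 total).
  1 orange: C(5,1)C(2,2)/C(7,3) = 1/7; then P = C(3,2)/C(14,2) = 3/91
  2 orange: C(5,2)C(2,1)/C(7,3) = 4/7; then P = C(4,2)/C(14,2) = 6/91
  3 orange: C(5,3)C(2,0)/C(7,3) = 2/7; then P = C(5,2)/C(14,2) = 10/91
P(both orange) = 47/637 ≈ 0.0738.

47/637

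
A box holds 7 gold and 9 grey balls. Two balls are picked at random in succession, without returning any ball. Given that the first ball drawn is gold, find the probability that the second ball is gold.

After removing 1 gold, the box has 6 gold out of 15 remaining.
P(second is gold | given) = 6/15 = 2/5 ≈ 0.4000.

2/5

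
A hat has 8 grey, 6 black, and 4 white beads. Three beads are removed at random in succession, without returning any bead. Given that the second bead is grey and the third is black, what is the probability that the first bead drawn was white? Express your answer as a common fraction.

P(first=white and the second bead is grey and the third is black) = (4/18)·(8/17)·(6/16) = 2/51.
P(E) = Σ over first color = 7/102 + 5/102 + 2/51 = 8/51.
By Bayes, P(first=white | E) = 2/51 / 8/51 = 1/4 ≈ 0.2500.

1/4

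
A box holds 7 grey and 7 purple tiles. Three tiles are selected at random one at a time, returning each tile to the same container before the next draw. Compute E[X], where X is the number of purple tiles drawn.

3/2

By linearity of expectation, E[X] = Σ P(draw i is purple); each independent draw has P(purple) = 7/14.
E[X] = 3 · 7/14 = 3/2 ≈ 1.5000.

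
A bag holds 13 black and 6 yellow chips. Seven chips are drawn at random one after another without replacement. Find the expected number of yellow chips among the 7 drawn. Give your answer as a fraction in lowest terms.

42/19

By linearity of expectation, E[X] = Σ P(draw i is yellow); by symmetry each draw (even without replacement) has P(yellow) = 6/19.
E[X] = 7 · 6/19 = 42/19 ≈ 2.2105.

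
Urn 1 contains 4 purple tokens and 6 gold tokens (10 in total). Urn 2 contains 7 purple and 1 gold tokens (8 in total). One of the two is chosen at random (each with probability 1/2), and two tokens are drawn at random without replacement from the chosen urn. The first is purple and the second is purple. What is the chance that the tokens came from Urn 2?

45/53

P(E | Urn 1) = 2/15; P(E | Urn 2) = 3/4.
P(E) = 1/2·2/15 + 1/2·3/4 = 53/120.
By Bayes' rule, P(Urn 2 | E) = 3/8 / 53/120 = 45/53 ≈ 0.8491.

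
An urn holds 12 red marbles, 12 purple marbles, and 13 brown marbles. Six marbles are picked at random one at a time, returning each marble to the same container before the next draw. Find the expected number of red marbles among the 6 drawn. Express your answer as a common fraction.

72/37

By linearity of expectation, E[X] = Σ P(draw i is red); each independent draw has P(red) = 12/37.
E[X] = 6 · 12/37 = 72/37 ≈ 1.9459.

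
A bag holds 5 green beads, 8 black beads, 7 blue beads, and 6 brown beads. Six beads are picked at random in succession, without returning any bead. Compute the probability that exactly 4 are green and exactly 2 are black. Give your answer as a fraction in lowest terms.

2/3289

Unordered draws without replacement: count favorable combinations over C(26,6).
Favorable = C(5,4) · C(8,2) · C(7,0) · C(6,0) = 140; total = C(26,6) = 230230.
P = 140/230230 = 2/3289 ≈ 0.0006.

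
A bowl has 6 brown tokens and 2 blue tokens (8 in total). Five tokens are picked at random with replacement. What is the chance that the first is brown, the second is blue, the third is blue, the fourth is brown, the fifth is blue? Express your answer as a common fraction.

Multiply the conditional probability of each draw in order, with replacement (the composition resets each draw).
P = (6/8) · (2/8) · (2/8) · (6/8) · (2/8) = 9/1024 ≈ 0.0088.

9/1024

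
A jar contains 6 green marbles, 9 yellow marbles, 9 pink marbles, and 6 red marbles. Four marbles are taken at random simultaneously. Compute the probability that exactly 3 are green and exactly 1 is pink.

4/609

Unordered draws without replacement: count favorable combinations over C(30,4).
Favorable = C(6,3) · C(9,0) · C(9,1) · C(6,0) = 180; total = C(30,4) = 27405.
P = 180/27405 = 4/609 ≈ 0.0066.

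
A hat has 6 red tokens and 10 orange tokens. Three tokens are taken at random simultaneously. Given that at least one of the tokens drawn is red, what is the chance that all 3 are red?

1/22

P(all 3 red) = C(6,3)/C(16,3) = 1/28; P(at least one red) = 1 − C(10,3)/C(16,3) = 11/14.
Since 'all 3 red' ⊆ 'at least one red', P(all 3 | at least one) = 1/28 / 11/14 = 1/22 ≈ 0.0455.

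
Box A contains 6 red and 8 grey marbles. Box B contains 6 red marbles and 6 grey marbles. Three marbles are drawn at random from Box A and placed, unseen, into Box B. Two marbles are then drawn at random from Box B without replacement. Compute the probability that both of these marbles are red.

Condition on how many of the transferred marbles are red (from Box A: 6 red of 14; then Box B has 15 total).
  0 red: C(6,0)C(8,3)/C(14,3) = 2/13; then P = C(6,2)/C(15,2) = 1/7
  1 red: C(6,1)C(8,2)/C(14,3) = 6/13; then P = C(7,2)/C(15,2) = 1/5
  2 red: C(6,2)C(8,1)/C(14,3) = 30/91; then P = C(8,2)/C(15,2) = 4/15
  3 red: C(6,3)C(8,0)/C(14,3) = 5/91; then P = C(9,2)/C(15,2) = 12/35
P(both red) = 704/3185 ≈ 0.2210.

704/3185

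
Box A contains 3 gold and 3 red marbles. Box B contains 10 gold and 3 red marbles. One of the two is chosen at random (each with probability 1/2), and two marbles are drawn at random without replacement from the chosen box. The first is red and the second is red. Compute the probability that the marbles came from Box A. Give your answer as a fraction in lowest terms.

26/31

P(E | Box A) = 1/5; P(E | Box B) = 1/26.
P(E) = 1/2·1/5 + 1/2·1/26 = 31/260.
By Bayes' rule, P(Box A | E) = 1/10 / 31/260 = 26/31 ≈ 0.8387.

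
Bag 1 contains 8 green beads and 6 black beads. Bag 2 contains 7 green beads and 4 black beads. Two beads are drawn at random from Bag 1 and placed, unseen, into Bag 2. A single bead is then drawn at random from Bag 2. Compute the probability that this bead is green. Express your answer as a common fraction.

57/91

Condition on how many of the transferred beads are green (from Bag 1: 8 green of 14; then Bag 2 has 13 total).
  0 green: C(8,0)C(6,2)/C(14,2) = 15/91; then P = 7/13
  1 green: C(8,1)C(6,1)/C(14,2) = 48/91; then P = 8/13
  2 green: C(8,2)C(6,0)/C(14,2) = 4/13; then P = 9/13
P(green from Bag 2) = 57/91 ≈ 0.6264.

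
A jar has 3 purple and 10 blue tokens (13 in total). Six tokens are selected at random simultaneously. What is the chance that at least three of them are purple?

Sum the hypergeometric tail for j = 3,…,3 purple tokens.
Favorable = C(3,3)·C(10,3) = 120; total = C(13,6) = 1716.
P = 120/1716 = 10/143 ≈ 0.0699.

10/143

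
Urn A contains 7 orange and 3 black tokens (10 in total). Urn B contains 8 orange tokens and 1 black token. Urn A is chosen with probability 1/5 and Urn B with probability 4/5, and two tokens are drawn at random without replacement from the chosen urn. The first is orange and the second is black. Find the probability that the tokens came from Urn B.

40/61

P(E | Urn A) = 7/30; P(E | Urn B) = 1/9.
P(E) = 1/5·7/30 + 4/5·1/9 = 61/450.
By Bayes' rule, P(Urn B | E) = 4/45 / 61/450 = 40/61 ≈ 0.6557.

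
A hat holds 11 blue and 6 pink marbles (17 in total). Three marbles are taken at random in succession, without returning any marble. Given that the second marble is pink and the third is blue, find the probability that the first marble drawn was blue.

2/3

P(first=blue and the second marble is pink and the third is blue) = (11/17)·(6/16)·(10/15) = 11/68.
P(E) = Σ over first color = 11/68 + 11/136 = 33/136.
By Bayes, P(first=blue | E) = 11/68 / 33/136 = 2/3 ≈ 0.6667.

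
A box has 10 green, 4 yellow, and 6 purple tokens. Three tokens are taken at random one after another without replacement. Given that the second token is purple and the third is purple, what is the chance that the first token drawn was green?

P(first=green and the second token is purple and the third is purple) = (10/20)·(6/19)·(5/18) = 5/114.
P(E) = Σ over first color = 5/114 + 1/57 + 1/57 = 3/38.
By Bayes, P(first=green | E) = 5/114 / 3/38 = 5/9 ≈ 0.5556.

5/9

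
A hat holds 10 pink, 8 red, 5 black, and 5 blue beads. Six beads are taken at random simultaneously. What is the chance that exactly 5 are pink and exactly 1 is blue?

1/299

Unordered draws without replacement: count favorable combinations over C(28,6).
Favorable = C(10,5) · C(8,0) · C(5,0) · C(5,1) = 1260; total = C(28,6) = 376740.
P = 1260/376740 = 1/299 ≈ 0.0033.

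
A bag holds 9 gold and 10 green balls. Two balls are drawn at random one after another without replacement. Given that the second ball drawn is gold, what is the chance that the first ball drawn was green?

P(first=green and the second ball drawn is gold) = (10/19)·(9/18) = 5/19.
P(the second ball drawn is gold) = Σ over first color = 4/19 + 5/19 = 9/19.
By Bayes, P(first=green | the second ball drawn is gold) = 5/19 / 9/19 = 5/9 ≈ 0.5556.

5/9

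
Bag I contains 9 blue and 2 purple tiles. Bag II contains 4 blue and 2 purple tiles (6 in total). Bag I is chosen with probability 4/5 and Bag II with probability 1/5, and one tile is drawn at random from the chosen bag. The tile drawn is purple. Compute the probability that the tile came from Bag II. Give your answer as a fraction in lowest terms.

P(purple | Bag I) = 2/11; P(purple | Bag II) = 1/3.
P(purple) = 4/5·2/11 + 1/5·1/3 = 7/33.
By Bayes' rule, P(Bag II | purple) = 1/15 / 7/33 = 11/35 ≈ 0.3143.

11/35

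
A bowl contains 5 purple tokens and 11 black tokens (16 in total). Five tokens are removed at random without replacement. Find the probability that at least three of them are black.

Sum the hypergeometric tail for j = 3,…,5 black tokens.
Favorable = C(11,3)·C(5,2) + C(11,4)·C(5,1) + C(11,5)·C(5,0) = 3762; total = C(16,5) = 4368.
P = 3762/4368 = 627/728 ≈ 0.8613.

627/728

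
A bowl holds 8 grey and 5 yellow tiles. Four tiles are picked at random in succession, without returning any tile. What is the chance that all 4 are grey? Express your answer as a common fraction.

Multiply the conditional probability of each draw in order, without replacement, so each draw removes one from its color and from the total.
P = (8/13) · (7/12) · (6/11) · (5/10) = 14/143 ≈ 0.0979.

14/143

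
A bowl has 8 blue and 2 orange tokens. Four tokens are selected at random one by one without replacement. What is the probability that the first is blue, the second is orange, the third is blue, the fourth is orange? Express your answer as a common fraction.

Multiply the conditional probability of each draw in order, without replacement, so each draw removes one from its color and from the total.
P = (8/10) · (2/9) · (7/8) · (1/7) = 1/45 ≈ 0.0222.

1/45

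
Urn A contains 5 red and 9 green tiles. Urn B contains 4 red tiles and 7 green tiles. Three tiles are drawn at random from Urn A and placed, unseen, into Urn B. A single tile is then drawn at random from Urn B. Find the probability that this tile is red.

Condition on how many of the transferred tiles are red (from Urn A: 5 red of 14; then Urn B has 14 total).
  0 red: C(5,0)C(9,3)/C(14,3) = 3/13; then P = 4/14
  1 red: C(5,1)C(9,2)/C(14,3) = 45/91; then P = 5/14
  2 red: C(5,2)C(9,1)/C(14,3) = 45/182; then P = 6/14
  3 red: C(5,3)C(9,0)/C(14,3) = 5/182; then P = 7/14
P(red from Urn B) = 71/196 ≈ 0.3622.

71/196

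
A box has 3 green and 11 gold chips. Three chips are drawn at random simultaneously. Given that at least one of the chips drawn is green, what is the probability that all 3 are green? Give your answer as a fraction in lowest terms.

P(all 3 green) = C(3,3)/C(14,3) = 1/364; P(at least one green) = 1 − C(11,3)/C(14,3) = 199/364.
Since 'all 3 green' ⊆ 'at least one green', P(all 3 | at least one) = 1/364 / 199/364 = 1/199 ≈ 0.0050.

1/199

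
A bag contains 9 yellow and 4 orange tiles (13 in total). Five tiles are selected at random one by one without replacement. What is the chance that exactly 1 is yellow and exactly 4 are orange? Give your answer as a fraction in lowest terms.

1/143

Unordered draws without replacement: count favorable combinations over C(13,5).
Favorable = C(9,1) · C(4,4) = 9; total = C(13,5) = 1287.
P = 9/1287 = 1/143 ≈ 0.0070.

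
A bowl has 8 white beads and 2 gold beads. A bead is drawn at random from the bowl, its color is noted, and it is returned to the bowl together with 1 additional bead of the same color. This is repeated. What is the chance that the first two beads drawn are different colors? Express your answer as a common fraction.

Either gold then white, or white then gold; after the first draw the total is 11.
P = (2/10)·(8/11) + (8/10)·(2/11) = 16/55 ≈ 0.2909.

16/55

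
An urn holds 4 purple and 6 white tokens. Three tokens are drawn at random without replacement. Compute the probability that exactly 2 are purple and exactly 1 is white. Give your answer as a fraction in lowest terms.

Unordered draws without replacement: count favorable combinations over C(10,3).
Favorable = C(4,2) · C(6,1) = 36; total = C(10,3) = 120.
P = 36/120 = 3/10 ≈ 0.3000.

3/10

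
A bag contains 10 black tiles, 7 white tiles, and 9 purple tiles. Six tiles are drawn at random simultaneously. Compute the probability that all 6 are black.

Unordered draws without replacement: count favorable combinations over C(26,6).
Favorable = C(10,6) · C(7,0) · C(9,0) = 210; total = C(26,6) = 230230.
P = 210/230230 = 3/3289 ≈ 0.0009.

3/3289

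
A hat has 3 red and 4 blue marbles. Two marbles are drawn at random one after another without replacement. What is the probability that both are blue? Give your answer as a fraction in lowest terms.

2/7

Unordered draws without replacement: count favorable combinations over C(7,2).
Favorable = C(3,0) · C(4,2) = 6; total = C(7,2) = 21.
P = 6/21 = 2/7 ≈ 0.2857.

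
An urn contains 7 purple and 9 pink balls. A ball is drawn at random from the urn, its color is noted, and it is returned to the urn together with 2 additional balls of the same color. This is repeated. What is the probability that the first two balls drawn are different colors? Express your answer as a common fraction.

7/16

Either pink then purple, or purple then pink; after the first draw the total is 18.
P = (9/16)·(7/18) + (7/16)·(9/18) = 7/16 ≈ 0.4375.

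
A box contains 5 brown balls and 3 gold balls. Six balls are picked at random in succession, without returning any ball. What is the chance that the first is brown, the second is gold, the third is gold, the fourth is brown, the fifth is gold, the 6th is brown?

1/56

Multiply the conditional probability of each draw in order, without replacement, so each draw removes one from its color and from the total.
P = (5/8) · (3/7) · (2/6) · (4/5) · (1/4) · (3/3) = 1/56 ≈ 0.0179.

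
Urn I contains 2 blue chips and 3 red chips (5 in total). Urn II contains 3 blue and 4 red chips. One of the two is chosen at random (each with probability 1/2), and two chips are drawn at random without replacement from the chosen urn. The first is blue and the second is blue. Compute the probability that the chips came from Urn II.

P(E | Urn I) = 1/10; P(E | Urn II) = 1/7.
P(E) = 1/2·1/10 + 1/2·1/7 = 17/140.
By Bayes' rule, P(Urn II | E) = 1/14 / 17/140 = 10/17 ≈ 0.5882.

10/17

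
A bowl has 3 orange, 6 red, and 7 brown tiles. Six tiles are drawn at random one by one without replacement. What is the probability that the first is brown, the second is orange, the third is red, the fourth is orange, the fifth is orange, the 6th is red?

1/4576

Multiply the conditional probability of each draw in order, without replacement, so each draw removes one from its color and from the total.
P = (7/16) · (3/15) · (6/14) · (2/13) · (1/12) · (5/11) = 1/4576 ≈ 0.0002.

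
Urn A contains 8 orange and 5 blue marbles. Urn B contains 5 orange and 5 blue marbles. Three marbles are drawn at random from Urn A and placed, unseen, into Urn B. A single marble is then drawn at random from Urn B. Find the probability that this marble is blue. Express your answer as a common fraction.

Condition on how many of the transferred marbles are blue (from Urn A: 5 blue of 13; then Urn B has 13 total).
  0 blue: C(5,0)C(8,3)/C(13,3) = 28/143; then P = 5/13
  1 blue: C(5,1)C(8,2)/C(13,3) = 70/143; then P = 6/13
  2 blue: C(5,2)C(8,1)/C(13,3) = 40/143; then P = 7/13
  3 blue: C(5,3)C(8,0)/C(13,3) = 5/143; then P = 8/13
P(blue from Urn B) = 80/169 ≈ 0.4734.

80/169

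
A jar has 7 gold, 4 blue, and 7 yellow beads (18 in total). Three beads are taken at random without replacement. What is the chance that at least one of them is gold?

217/272

Use the complement: P(at least one gold) = 1 − P(no gold).
P(none) = C(11,3)/C(18,3) = 165/816.
So P = 1 − 165/816 = 217/272 ≈ 0.7978.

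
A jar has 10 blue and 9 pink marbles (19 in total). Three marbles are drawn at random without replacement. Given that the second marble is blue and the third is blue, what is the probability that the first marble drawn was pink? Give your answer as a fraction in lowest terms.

P(first=pink and the second marble is blue and the third is blue) = (9/19)·(10/18)·(9/17) = 45/323.
P(E) = Σ over first color = 40/323 + 45/323 = 5/19.
By Bayes, P(first=pink | E) = 45/323 / 5/19 = 9/17 ≈ 0.5294.

9/17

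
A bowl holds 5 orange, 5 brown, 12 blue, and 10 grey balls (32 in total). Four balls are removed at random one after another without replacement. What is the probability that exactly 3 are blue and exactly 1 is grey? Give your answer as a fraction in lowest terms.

Unordered draws without replacement: count favorable combinations over C(32,4).
Favorable = C(5,0) · C(5,0) · C(12,3) · C(10,1) = 2200; total = C(32,4) = 35960.
P = 2200/35960 = 55/899 ≈ 0.0612.

55/899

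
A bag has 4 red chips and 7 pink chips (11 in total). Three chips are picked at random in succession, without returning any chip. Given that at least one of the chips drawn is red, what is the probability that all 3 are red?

2/65

P(all 3 red) = C(4,3)/C(11,3) = 4/165; P(at least one red) = 1 − C(7,3)/C(11,3) = 26/33.
Since 'all 3 red' ⊆ 'at least one red', P(all 3 | at least one) = 4/165 / 26/33 = 2/65 ≈ 0.0308.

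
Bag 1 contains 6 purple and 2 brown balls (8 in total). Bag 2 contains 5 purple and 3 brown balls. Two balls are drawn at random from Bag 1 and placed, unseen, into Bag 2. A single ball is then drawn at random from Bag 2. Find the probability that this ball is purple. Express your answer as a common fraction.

13/20

Condition on how many of the transferred balls are purple (from Bag 1: 6 purple of 8; then Bag 2 has 10 total).
  0 purple: C(6,0)C(2,2)/C(8,2) = 1/28; then P = 5/10
  1 purple: C(6,1)C(2,1)/C(8,2) = 3/7; then P = 6/10
  2 purple: C(6,2)C(2,0)/C(8,2) = 15/28; then P = 7/10
P(purple from Bag 2) = 13/20 ≈ 0.6500.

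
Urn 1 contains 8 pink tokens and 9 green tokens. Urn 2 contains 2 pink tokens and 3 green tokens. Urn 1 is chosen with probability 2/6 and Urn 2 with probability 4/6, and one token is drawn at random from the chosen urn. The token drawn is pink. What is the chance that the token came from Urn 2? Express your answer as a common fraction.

P(pink | Urn 1) = 8/17; P(pink | Urn 2) = 2/5.
P(pink) = 1/3·8/17 + 2/3·2/5 = 36/85.
By Bayes' rule, P(Urn 2 | pink) = 4/15 / 36/85 = 17/27 ≈ 0.6296.

17/27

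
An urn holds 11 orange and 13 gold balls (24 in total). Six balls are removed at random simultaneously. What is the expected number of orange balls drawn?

11/4

By linearity of expectation, E[X] = Σ P(draw i is orange); by symmetry each draw (even without replacement) has P(orange) = 11/24.
E[X] = 6 · 11/24 = 11/4 ≈ 2.7500.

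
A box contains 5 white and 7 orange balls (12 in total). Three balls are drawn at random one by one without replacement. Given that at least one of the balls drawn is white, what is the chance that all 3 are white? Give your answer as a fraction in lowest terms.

2/37

P(all 3 white) = C(5,3)/C(12,3) = 1/22; P(at least one white) = 1 − C(7,3)/C(12,3) = 37/44.
Since 'all 3 white' ⊆ 'at least one white', P(all 3 | at least one) = 1/22 / 37/44 = 2/37 ≈ 0.0541.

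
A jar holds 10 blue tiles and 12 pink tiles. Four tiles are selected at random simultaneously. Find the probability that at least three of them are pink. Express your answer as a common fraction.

7/19

Sum the hypergeometric tail for j = 3,…,4 pink tiles.
Favorable = C(12,3)·C(10,1) + C(12,4)·C(10,0) = 2695; total = C(22,4) = 7315.
P = 2695/7315 = 7/19 ≈ 0.3684.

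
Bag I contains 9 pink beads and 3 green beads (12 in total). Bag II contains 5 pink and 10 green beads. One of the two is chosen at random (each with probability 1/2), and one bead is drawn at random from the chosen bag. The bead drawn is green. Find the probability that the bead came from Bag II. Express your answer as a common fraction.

8/11

P(green | Bag I) = 1/4; P(green | Bag II) = 2/3.
P(green) = 1/2·1/4 + 1/2·2/3 = 11/24.
By Bayes' rule, P(Bag II | green) = 1/3 / 11/24 = 8/11 ≈ 0.7273.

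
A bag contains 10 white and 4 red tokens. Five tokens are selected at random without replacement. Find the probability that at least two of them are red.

5/11

Sum the hypergeometric tail for j = 2,…,4 red tokens.
Favorable = C(4,2)·C(10,3) + C(4,3)·C(10,2) + C(4,4)·C(10,1) = 910; total = C(14,5) = 2002.
P = 910/2002 = 5/11 ≈ 0.4545.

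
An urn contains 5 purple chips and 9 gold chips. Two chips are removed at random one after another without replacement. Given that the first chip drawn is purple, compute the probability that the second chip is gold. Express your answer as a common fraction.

After removing 1 purple, the urn has 9 gold out of 13 remaining.
P(second is gold | given) = 9/13 ≈ 0.6923.

9/13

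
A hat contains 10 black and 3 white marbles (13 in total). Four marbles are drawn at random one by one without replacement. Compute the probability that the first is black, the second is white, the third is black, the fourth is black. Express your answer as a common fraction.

Multiply the conditional probability of each draw in order, without replacement, so each draw removes one from its color and from the total.
P = (10/13) · (3/12) · (9/11) · (8/10) = 18/143 ≈ 0.1259.

18/143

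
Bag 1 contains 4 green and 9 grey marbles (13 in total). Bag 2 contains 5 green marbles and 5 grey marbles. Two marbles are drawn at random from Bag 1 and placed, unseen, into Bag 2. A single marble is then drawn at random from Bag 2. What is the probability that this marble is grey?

Condition on how many of the transferred marbles are grey (from Bag 1: 9 grey of 13; then Bag 2 has 12 total).
  0 grey: C(9,0)C(4,2)/C(13,2) = 1/13; then P = 5/12
  1 grey: C(9,1)C(4,1)/C(13,2) = 6/13; then P = 6/12
  2 grey: C(9,2)C(4,0)/C(13,2) = 6/13; then P = 7/12
P(grey from Bag 2) = 83/156 ≈ 0.5321.

83/156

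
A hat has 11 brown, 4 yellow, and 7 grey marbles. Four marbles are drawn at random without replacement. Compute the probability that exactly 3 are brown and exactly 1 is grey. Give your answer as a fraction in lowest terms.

3/19

Unordered draws without replacement: count favorable combinations over C(22,4).
Favorable = C(11,3) · C(4,0) · C(7,1) = 1155; total = C(22,4) = 7315.
P = 1155/7315 = 3/19 ≈ 0.1579.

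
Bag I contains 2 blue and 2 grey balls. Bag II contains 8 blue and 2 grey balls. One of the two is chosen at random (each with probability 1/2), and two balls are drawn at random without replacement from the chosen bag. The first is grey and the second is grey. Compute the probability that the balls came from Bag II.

P(E | Bag I) = 1/6; P(E | Bag II) = 1/45.
P(E) = 1/2·1/6 + 1/2·1/45 = 17/180.
By Bayes' rule, P(Bag II | E) = 1/90 / 17/180 = 2/17 ≈ 0.1176.

2/17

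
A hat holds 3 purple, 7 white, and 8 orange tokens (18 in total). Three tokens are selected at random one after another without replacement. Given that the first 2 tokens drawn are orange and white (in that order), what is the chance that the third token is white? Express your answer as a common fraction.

After removing 1 white, 1 orange, the hat has 6 white out of 16 remaining.
P(third is white | given) = 6/16 = 3/8 ≈ 0.3750.

3/8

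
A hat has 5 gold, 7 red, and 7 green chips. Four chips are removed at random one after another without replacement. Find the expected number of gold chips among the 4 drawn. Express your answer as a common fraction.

20/19

By linearity of expectation, E[X] = Σ P(draw i is gold); by symmetry each draw (even without replacement) has P(gold) = 5/19.
E[X] = 4 · 5/19 = 20/19 ≈ 1.0526.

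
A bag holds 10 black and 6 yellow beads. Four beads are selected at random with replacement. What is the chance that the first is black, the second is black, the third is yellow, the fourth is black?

Multiply the conditional probability of each draw in order, with replacement (the composition resets each draw).
P = (10/16) · (10/16) · (6/16) · (10/16) = 375/4096 ≈ 0.0916.

375/4096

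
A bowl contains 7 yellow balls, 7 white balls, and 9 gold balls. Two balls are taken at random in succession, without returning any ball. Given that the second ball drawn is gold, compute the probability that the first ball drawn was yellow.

7/22

P(first=yellow and the second ball drawn is gold) = (7/23)·(9/22) = 63/506.
P(the second ball drawn is gold) = Σ over first color = 63/506 + 63/506 + 36/253 = 9/23.
By Bayes, P(first=yellow | the second ball drawn is gold) = 63/506 / 9/23 = 7/22 ≈ 0.3182.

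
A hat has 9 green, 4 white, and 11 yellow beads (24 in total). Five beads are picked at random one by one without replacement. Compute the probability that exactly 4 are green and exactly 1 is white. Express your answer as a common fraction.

Unordered draws without replacement: count favorable combinations over C(24,5).
Favorable = C(9,4) · C(4,1) · C(11,0) = 504; total = C(24,5) = 42504.
P = 504/42504 = 3/253 ≈ 0.0119.

3/253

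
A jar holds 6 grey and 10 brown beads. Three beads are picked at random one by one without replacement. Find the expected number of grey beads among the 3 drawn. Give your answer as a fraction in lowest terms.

By linearity of expectation, E[X] = Σ P(draw i is grey); by symmetry each draw (even without replacement) has P(grey) = 6/16.
E[X] = 3 · 6/16 = 9/8 ≈ 1.1250.

9/8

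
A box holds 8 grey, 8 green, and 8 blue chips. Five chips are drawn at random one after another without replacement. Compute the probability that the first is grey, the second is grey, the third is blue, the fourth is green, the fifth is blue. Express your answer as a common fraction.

Multiply the conditional probability of each draw in order, without replacement, so each draw removes one from its color and from the total.
P = (8/24) · (7/23) · (8/22) · (8/21) · (7/20) = 56/11385 ≈ 0.0049.

56/11385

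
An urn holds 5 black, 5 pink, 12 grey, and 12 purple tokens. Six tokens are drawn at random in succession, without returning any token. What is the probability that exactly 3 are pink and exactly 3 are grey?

Unordered draws without replacement: count favorable combinations over C(34,6).
Favorable = C(5,0) · C(5,3) · C(12,3) · C(12,0) = 2200; total = C(34,6) = 1344904.
P = 2200/1344904 = 25/15283 ≈ 0.0016.

25/15283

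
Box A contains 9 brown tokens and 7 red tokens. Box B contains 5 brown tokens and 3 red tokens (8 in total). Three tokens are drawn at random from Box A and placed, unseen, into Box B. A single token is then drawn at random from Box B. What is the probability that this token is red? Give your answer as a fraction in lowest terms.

Condition on how many of the transferred tokens are red (from Box A: 7 red of 16; then Box B has 11 total).
  0 red: C(7,0)C(9,3)/C(16,3) = 3/20; then P = 3/11
  1 red: C(7,1)C(9,2)/C(16,3) = 9/20; then P = 4/11
  2 red: C(7,2)C(9,1)/C(16,3) = 27/80; then P = 5/11
  3 red: C(7,3)C(9,0)/C(16,3) = 1/16; then P = 6/11
P(red from Box B) = 69/176 ≈ 0.3920.

69/176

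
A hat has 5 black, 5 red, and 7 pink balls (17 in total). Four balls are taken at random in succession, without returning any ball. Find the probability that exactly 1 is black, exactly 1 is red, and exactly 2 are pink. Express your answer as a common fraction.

15/68

Unordered draws without replacement: count favorable combinations over C(17,4).
Favorable = C(5,1) · C(5,1) · C(7,2) = 525; total = C(17,4) = 2380.
P = 525/2380 = 15/68 ≈ 0.2206.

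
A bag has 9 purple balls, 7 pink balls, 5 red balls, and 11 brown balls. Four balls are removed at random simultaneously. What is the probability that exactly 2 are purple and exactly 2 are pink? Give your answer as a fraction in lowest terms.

Unordered draws without replacement: count favorable combinations over C(32,4).
Favorable = C(9,2) · C(7,2) · C(5,0) · C(11,0) = 756; total = C(32,4) = 35960.
P = 756/35960 = 189/8990 ≈ 0.0210.

189/8990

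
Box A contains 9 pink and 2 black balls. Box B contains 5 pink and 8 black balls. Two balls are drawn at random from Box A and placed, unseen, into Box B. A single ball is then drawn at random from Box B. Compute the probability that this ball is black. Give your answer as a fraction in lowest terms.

92/165

Condition on how many of the transferred balls are black (from Box A: 2 black of 11; then Box B has 15 total).
  0 black: C(2,0)C(9,2)/C(11,2) = 36/55; then P = 8/15
  1 black: C(2,1)C(9,1)/C(11,2) = 18/55; then P = 9/15
  2 black: C(2,2)C(9,0)/C(11,2) = 1/55; then P = 10/15
P(black from Box B) = 92/165 ≈ 0.5576.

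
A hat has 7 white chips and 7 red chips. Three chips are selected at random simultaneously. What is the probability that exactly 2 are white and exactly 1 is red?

Unordered draws without replacement: count favorable combinations over C(14,3).
Favorable = C(7,2) · C(7,1) = 147; total = C(14,3) = 364.
P = 147/364 = 21/52 ≈ 0.4038.

21/52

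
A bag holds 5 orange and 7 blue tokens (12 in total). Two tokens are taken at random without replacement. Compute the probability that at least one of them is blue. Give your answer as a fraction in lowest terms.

28/33

Use the complement: P(at least one blue) = 1 − P(no blue).
P(none) = C(5,2)/C(12,2) = 10/66.
So P = 1 − 10/66 = 28/33 ≈ 0.8485.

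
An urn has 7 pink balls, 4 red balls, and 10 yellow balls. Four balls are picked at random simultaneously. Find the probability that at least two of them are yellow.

Sum the hypergeometric tail for j = 2,…,4 yellow balls.
Favorable = C(10,2)·C(11,2) + C(10,3)·C(11,1) + C(10,4)·C(11,0) = 4005; total = C(21,4) = 5985.
P = 4005/5985 = 89/133 ≈ 0.6692.

89/133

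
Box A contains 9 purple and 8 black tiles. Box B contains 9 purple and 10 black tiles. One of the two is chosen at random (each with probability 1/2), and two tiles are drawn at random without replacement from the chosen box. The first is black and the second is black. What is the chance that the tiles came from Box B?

170/303

P(E | Box A) = 7/34; P(E | Box B) = 5/19.
P(E) = 1/2·7/34 + 1/2·5/19 = 303/1292.
By Bayes' rule, P(Box B | E) = 5/38 / 303/1292 = 170/303 ≈ 0.5611.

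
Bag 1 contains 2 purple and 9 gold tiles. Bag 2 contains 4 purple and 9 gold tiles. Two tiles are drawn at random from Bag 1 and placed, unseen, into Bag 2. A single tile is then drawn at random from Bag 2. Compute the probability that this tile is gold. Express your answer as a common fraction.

39/55

Condition on how many of the transferred tiles are gold (from Bag 1: 9 gold of 11; then Bag 2 has 15 total).
  0 gold: C(9,0)C(2,2)/C(11,2) = 1/55; then P = 9/15
  1 gold: C(9,1)C(2,1)/C(11,2) = 18/55; then P = 10/15
  2 gold: C(9,2)C(2,0)/C(11,2) = 36/55; then P = 11/15
P(gold from Bag 2) = 39/55 ≈ 0.7091.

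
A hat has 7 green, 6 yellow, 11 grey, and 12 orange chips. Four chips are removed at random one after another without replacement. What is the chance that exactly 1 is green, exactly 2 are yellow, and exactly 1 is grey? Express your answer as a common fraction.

Unordered draws without replacement: count favorable combinations over C(36,4).
Favorable = C(7,1) · C(6,2) · C(11,1) · C(12,0) = 1155; total = C(36,4) = 58905.
P = 1155/58905 = 1/51 ≈ 0.0196.

1/51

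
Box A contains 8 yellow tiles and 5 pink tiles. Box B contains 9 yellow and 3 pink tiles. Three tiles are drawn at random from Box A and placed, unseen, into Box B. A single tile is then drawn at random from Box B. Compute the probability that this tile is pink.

Condition on how many of the transferred tiles are pink (from Box A: 5 pink of 13; then Box B has 15 total).
  0 pink: C(5,0)C(8,3)/C(13,3) = 28/143; then P = 3/15
  1 pink: C(5,1)C(8,2)/C(13,3) = 70/143; then P = 4/15
  2 pink: C(5,2)C(8,1)/C(13,3) = 40/143; then P = 5/15
  3 pink: C(5,3)C(8,0)/C(13,3) = 5/143; then P = 6/15
P(pink from Box B) = 18/65 ≈ 0.2769.

18/65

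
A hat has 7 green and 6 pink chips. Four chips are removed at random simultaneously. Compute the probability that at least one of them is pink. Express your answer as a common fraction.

136/143

Use the complement: P(at least one pink) = 1 − P(no pink).
P(none) = C(7,4)/C(13,4) = 35/715.
So P = 1 − 35/715 = 136/143 ≈ 0.9510.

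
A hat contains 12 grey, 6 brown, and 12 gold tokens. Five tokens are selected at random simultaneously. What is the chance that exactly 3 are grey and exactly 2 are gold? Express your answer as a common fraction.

2420/23751

Unordered draws without replacement: count favorable combinations over C(30,5).
Favorable = C(12,3) · C(6,0) · C(12,2) = 14520; total = C(30,5) = 142506.
P = 14520/142506 = 2420/23751 ≈ 0.1019.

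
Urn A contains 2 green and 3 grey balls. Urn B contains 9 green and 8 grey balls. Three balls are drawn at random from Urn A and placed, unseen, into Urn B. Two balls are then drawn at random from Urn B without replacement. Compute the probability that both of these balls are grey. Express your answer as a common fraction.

433/1900

Condition on how many of the transferred balls are grey (from Urn A: 3 grey of 5; then Urn B has 20 total).
  1 grey: C(3,1)C(2,2)/C(5,3) = 3/10; then P = C(9,2)/C(20,2) = 18/95
  2 grey: C(3,2)C(2,1)/C(5,3) = 3/5; then P = C(10,2)/C(20,2) = 9/38
  3 grey: C(3,3)C(2,0)/C(5,3) = 1/10; then P = C(11,2)/C(20,2) = 11/38
P(both grey) = 433/1900 ≈ 0.2279.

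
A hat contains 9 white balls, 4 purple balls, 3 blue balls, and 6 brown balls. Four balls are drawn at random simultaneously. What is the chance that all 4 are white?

Unordered draws without replacement: count favorable combinations over C(22,4).
Favorable = C(9,4) · C(4,0) · C(3,0) · C(6,0) = 126; total = C(22,4) = 7315.
P = 126/7315 = 18/1045 ≈ 0.0172.

18/1045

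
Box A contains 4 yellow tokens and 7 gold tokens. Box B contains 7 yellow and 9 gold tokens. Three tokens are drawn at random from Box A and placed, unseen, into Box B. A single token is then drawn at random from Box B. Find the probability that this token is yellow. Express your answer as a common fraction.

Condition on how many of the transferred tokens are yellow (from Box A: 4 yellow of 11; then Box B has 19 total).
  0 yellow: C(4,0)C(7,3)/C(11,3) = 7/33; then P = 7/19
  1 yellow: C(4,1)C(7,2)/C(11,3) = 28/55; then P = 8/19
  2 yellow: C(4,2)C(7,1)/C(11,3) = 14/55; then P = 9/19
  3 yellow: C(4,3)C(7,0)/C(11,3) = 4/165; then P = 10/19
P(yellow from Box B) = 89/209 ≈ 0.4258.

89/209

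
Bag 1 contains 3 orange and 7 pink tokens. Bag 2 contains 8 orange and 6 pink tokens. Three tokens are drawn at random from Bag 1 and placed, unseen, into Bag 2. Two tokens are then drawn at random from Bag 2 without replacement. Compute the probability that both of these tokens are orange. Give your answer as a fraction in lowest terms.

177/680

Condition on how many of the transferred tokens are orange (from Bag 1: 3 orange of 10; then Bag 2 has 17 total).
  0 orange: C(3,0)C(7,3)/C(10,3) = 7/24; then P = C(8,2)/C(17,2) = 7/34
  1 orange: C(3,1)C(7,2)/C(10,3) = 21/40; then P = C(9,2)/C(17,2) = 9/34
  2 orange: C(3,2)C(7,1)/C(10,3) = 7/40; then P = C(10,2)/C(17,2) = 45/136
  3 orange: C(3,3)C(7,0)/C(10,3) = 1/120; then P = C(11,2)/C(17,2) = 55/136
P(both orange) = 177/680 ≈ 0.2603.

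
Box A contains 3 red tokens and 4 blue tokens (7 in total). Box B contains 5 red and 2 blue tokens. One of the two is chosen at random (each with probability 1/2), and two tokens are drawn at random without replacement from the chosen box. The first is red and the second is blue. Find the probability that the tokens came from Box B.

P(E | Box A) = 2/7; P(E | Box B) = 5/21.
P(E) = 1/2·2/7 + 1/2·5/21 = 11/42.
By Bayes' rule, P(Box B | E) = 5/42 / 11/42 = 5/11 ≈ 0.4545.

5/11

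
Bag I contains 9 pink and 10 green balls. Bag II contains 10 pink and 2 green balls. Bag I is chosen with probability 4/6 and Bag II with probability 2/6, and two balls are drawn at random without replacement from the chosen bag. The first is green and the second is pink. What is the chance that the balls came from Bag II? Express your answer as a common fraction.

19/85

P(E | Bag I) = 5/19; P(E | Bag II) = 5/33.
P(E) = 2/3·5/19 + 1/3·5/33 = 425/1881.
By Bayes' rule, P(Bag II | E) = 5/99 / 425/1881 = 19/85 ≈ 0.2235.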